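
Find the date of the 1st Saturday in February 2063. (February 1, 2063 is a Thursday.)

February 2063 begins on a Thursday, so the first Saturday is February 3 (2 days later).

2063-02-03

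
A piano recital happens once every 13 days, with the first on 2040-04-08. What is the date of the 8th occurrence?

The 8th occurrence is 7 intervals after the first: 7 × 13 = 91 days after 2040-04-08.
April has 30 days — 22 days to the end of April leaves 69.
May has 31 days (38 left).
June has 30 days (8 left).
8 days into July → 2040-07-08.

2040-07-08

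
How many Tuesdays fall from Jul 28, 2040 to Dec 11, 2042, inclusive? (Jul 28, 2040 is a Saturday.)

124

Jul 28, 2040 is a Saturday; the first Tuesday on or after it is Jul 31, 2040 (3 days later).
From Jul 31, 2040 to Dec 11, 2042: 153 + 365 + 345 = 863 days (rest of 2040, 2041, to Dec 11, 2042 in 2042).
863 ÷ 7 = 123 full weeks with remainder 2, so 123 more Tuesdays after the first → 124.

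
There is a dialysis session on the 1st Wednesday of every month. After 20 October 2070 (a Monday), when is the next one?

5 November 2070

October 2070 starts on a Wednesday, so its 1st Wednesday is 1 October 2070.
That is not after 20 October 2070, so look at November 2070.
November 2070 starts on a Saturday, so its 1st Wednesday is 5 November 2070 (4 days in).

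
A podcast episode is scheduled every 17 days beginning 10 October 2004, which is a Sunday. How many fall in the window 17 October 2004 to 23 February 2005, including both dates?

Occurrences land 17·i days after 10 October 2004 for i = 0, 1, 2, …
17 October 2004 is 7 days after the start; 7 ÷ 17 = 0 remainder 7; since the remainder is 7, round up to i = 1. First occurrence in the window: #2 on 27 October 2004 (1×17 = 17 days in).
23 February 2005 is 136 days after the start; 136 ÷ 17 = 8 remainder 0. Last occurrence in the window: #9 on 23 February 2005.
Occurrences #2 through #9: 8 in total.

8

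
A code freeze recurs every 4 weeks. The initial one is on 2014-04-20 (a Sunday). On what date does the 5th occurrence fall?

The 5th occurrence is 4 intervals after the first: 4 × 28 = 112 days after 2014-04-20.
April has 30 days — 10 days to the end of April leaves 102.
May has 31 days (71 left).
June has 30 days (41 left).
July has 31 days (10 left).
10 days into August → 2014-08-10.

2014-08-10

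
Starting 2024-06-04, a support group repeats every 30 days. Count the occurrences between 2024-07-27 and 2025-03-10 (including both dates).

8

Occurrences land 30·i days after 2024-06-04 for i = 0, 1, 2, …
2024-07-27 is 53 days after the start; 53 ÷ 30 = 1 remainder 23; since the remainder is 23, round up to i = 2. First occurrence in the window: #3 on 2024-08-03 (2×30 = 60 days in).
2025-03-10 is 279 days after the start; 279 ÷ 30 = 9 remainder 9. Last occurrence in the window: #10 on 2025-03-01.
Occurrences #3 through #10: 8 in total.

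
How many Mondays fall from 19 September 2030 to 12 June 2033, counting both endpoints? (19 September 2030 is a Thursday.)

19 September 2030 is a Thursday; the first Monday on or after it is 23 September 2030 (4 days later).
From 23 September 2030 to 12 June 2033: 99 + 365 + 366 + 163 = 993 days (rest of 2030, 2031, 2032, to 12 June 2033 in 2033).
993 ÷ 7 = 141 full weeks with remainder 6, so 141 more Mondays after the first → 142.

142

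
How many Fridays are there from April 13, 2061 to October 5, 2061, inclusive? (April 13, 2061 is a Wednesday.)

April 13, 2061 is a Wednesday; the first Friday on or after it is April 15, 2061 (2 days later).
From April 15, 2061 to October 5, 2061: 15 + 31 + 30 + 31 + 31 + 30 + 5 = 173 days (rest of April, May, June, July, August, September, October).
173 ÷ 7 = 24 full weeks with remainder 5, so 24 more Fridays after the first → 25.

25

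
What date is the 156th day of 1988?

January has 31 days (156 − 31 = 125 remain).
February has 29 days (125 − 29 = 96 remain).
March has 31 days (96 − 31 = 65 remain).
April has 30 days (65 − 30 = 35 remain).
May has 31 days (35 − 31 = 4 remain).
4 into June → June 4.

June 4, 1988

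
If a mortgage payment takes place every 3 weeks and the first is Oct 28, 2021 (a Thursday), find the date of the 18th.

Oct 20, 2022

The 18th occurrence is 17 intervals after the first: 17 × 21 = 357 days after Oct 28, 2021.
Oct has 31 days — 3 days to the end of Oct leaves 354.
Nov has 30 days (324 left).
Dec has 31 days (293 left).
Jan has 31 days (262 left).
Feb has 28 days (234 left).
Mar has 31 days (203 left).
Apr has 30 days (173 left).
May has 31 days (142 left).
Jun has 30 days (112 left).
Jul has 31 days (81 left).
Aug has 31 days (50 left).
Sep has 30 days (20 left).
20 days into Oct → Oct 20, 2022.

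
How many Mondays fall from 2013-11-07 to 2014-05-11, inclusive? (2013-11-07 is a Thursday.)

26

2013-11-07 is a Thursday; the first Monday on or after it is 2013-11-11 (4 days later).
From 2013-11-11 to 2014-05-11: 19 + 31 + 31 + 28 + 31 + 30 + 11 = 181 days (rest of November, December, January, February, March, April, May).
181 ÷ 7 = 25 full weeks with remainder 6, so 25 more Mondays after the first → 26.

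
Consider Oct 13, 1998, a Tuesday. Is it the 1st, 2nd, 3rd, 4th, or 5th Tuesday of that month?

Day 13 falls in week ⌈13/7⌉ of the month.
Days 1–7 hold the 1st Tuesday, 8–14 the 2nd, 15–21 the 3rd, 22–28 the 4th, 29–31 the 5th.
13 is in the range for the 2nd.

2nd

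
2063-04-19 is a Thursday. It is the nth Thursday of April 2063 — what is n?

Day 19 falls in week ⌈19/7⌉ of the month.
Days 1–7 hold the 1st Thursday, 8–14 the 2nd, 15–21 the 3rd, 22–28 the 4th, 29–31 the 5th.
19 is in the range for the 3rd.

3rd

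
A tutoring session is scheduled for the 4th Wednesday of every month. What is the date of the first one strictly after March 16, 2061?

March 2061 starts on a Tuesday; its first Wednesday is the 2nd, so the 4th Wednesday is the 23rd — March 23, 2061.
March 23, 2061 is after March 16, 2061, so that is the next one.

March 23, 2061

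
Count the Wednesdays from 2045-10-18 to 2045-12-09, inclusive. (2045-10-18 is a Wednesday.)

2045-10-18 is a Wednesday; the first Wednesday on or after it is 2045-10-18.
From 2045-10-18 to 2045-12-09: 13 + 30 + 9 = 52 days (rest of October, November, December).
52 ÷ 7 = 7 full weeks with remainder 3, so 7 more Wednesdays after the first → 8.

8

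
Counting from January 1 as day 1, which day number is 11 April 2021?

Days in months before April: 31 + 28 + 31 = 90.
Plus 11 days into April → day 101.

101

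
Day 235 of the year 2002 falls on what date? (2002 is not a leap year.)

Aug 23, 2002

Jan has 31 days (235 − 31 = 204 remain).
Feb has 28 days (204 − 28 = 176 remain).
Mar has 31 days (176 − 31 = 145 remain).
Apr has 30 days (145 − 30 = 115 remain).
May has 31 days (115 − 31 = 84 remain).
Jun has 30 days (84 − 30 = 54 remain).
Jul has 31 days (54 − 31 = 23 remain).
23 into Aug → Aug 23.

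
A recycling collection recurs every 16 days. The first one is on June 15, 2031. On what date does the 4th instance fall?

The 4th occurrence is 3 intervals after the first: 3 × 16 = 48 days after June 15, 2031.
June has 30 days — 15 days to the end of June leaves 33.
July has 31 days (2 left).
2 days into August → August 2, 2031.

August 2, 2031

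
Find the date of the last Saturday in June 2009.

27 June 2009

June 2009 begins on a Monday, so the first Saturday is June 6 (5 days later).
June 2009 has 30 days. Adding weeks: 6, 13, 20, 27 — the last one ≤ 30 is the 27th.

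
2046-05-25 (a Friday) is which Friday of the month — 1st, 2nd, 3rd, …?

4th

Day 25 falls in week ⌈25/7⌉ of the month.
Days 1–7 hold the 1st Friday, 8–14 the 2nd, 15–21 the 3rd, 22–28 the 4th, 29–31 the 5th.
25 is in the range for the 4th.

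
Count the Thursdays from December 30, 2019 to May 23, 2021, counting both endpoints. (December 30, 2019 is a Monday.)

73

December 30, 2019 is a Monday; the first Thursday on or after it is January 2, 2020 (3 days later).
From January 2, 2020 to May 23, 2021: 364 + 143 = 507 days (rest of 2020, to May 23, 2021 in 2021).
507 ÷ 7 = 72 full weeks with remainder 3, so 72 more Thursdays after the first → 73.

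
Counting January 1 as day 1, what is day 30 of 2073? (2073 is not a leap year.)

2073-01-30

30 into January → January 30.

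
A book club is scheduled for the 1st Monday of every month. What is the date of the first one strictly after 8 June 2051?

June 2051 starts on a Thursday, so its 1st Monday is 5 June 2051 (4 days in).
That is not after 8 June 2051, so look at July 2051.
July 2051 starts on a Saturday, so its 1st Monday is 3 July 2051 (2 days in).

3 July 2051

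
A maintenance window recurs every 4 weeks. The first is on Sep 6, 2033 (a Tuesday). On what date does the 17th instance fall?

The 17th occurrence is 16 intervals after the first: 16 × 28 = 448 days after Sep 6, 2033.
Sep has 30 days — 24 days to the end of Sep leaves 424.
From end of Sep to end of 2033 is 92 days (332 left).
Jan has 31 days (301 left).
Feb has 28 days (273 left).
Mar has 31 days (242 left).
Apr has 30 days (212 left).
May has 31 days (181 left).
Jun has 30 days (151 left).
Jul has 31 days (120 left).
Aug has 31 days (89 left).
Sep has 30 days (59 left).
Oct has 31 days (28 left).
28 days into Nov → Nov 28, 2034.

Nov 28, 2034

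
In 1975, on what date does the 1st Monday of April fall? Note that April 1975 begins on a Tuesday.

7 April 1975

April 1975 begins on a Tuesday, so the first Monday is April 7 (6 days later).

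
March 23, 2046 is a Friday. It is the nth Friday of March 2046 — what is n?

4th

Day 23 falls in week ⌈23/7⌉ of the month.
Days 1–7 hold the 1st Friday, 8–14 the 2nd, 15–21 the 3rd, 22–28 the 4th, 29–31 the 5th.
23 is in the range for the 4th.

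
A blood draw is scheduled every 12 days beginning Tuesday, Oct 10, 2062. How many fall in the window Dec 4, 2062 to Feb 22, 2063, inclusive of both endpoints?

Occurrences land 12·i days after Oct 10, 2062 for i = 0, 1, 2, …
Dec 4, 2062 is 55 days after the start; 55 ÷ 12 = 4 remainder 7; since the remainder is 7, round up to i = 5. First occurrence in the window: #6 on Dec 9, 2062 (5×12 = 60 days in).
Feb 22, 2063 is 135 days after the start; 135 ÷ 12 = 11 remainder 3. Last occurrence in the window: #12 on Feb 19, 2063.
Occurrences #6 through #12: 7 in total.

7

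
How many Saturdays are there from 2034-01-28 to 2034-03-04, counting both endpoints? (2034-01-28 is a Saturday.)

6

2034-01-28 is a Saturday; the first Saturday on or after it is 2034-01-28.
From 2034-01-28 to 2034-03-04: 3 + 28 + 4 = 35 days (rest of January, February, March).
35 ÷ 7 = 5 full weeks with remainder 0, so 5 more Saturdays after the first → 6.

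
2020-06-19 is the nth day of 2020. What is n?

171

Days in months before June: 31 + 29 + 31 + 30 + 31 = 152.
Plus 19 days into June → day 171.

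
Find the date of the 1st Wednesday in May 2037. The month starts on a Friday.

May 2037 begins on a Friday, so the first Wednesday is May 6 (5 days later).

6 May 2037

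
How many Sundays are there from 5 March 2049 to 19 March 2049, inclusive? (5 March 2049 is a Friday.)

5 March 2049 is a Friday; the first Sunday on or after it is 7 March 2049 (2 days later).
From 7 March 2049 to 19 March 2049 is 19 − 7 = 12 days.
12 ÷ 7 = 1 full weeks with remainder 5, so 1 more Sundays after the first → 2.

2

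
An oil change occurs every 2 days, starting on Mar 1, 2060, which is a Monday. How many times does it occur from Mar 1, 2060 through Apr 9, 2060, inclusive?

20

Occurrences land 2·i days after Mar 1, 2060 for i = 0, 1, 2, …
The window opens on the start date, so the first occurrence inside is #1 on Mar 1, 2060.
Apr 9, 2060 is 39 days after the start; 39 ÷ 2 = 19 remainder 1. Last occurrence in the window: #20 on Apr 8, 2060.
Occurrences #1 through #20: 20 in total.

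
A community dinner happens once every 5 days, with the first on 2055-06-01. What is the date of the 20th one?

The 20th occurrence is 19 intervals after the first: 19 × 5 = 95 days after 2055-06-01.
June has 30 days — 29 days to the end of June leaves 66.
July has 31 days (35 left).
August has 31 days (4 left).
4 days into September → 2055-09-04.

2055-09-04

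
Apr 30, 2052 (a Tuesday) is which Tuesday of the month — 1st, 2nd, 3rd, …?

5th

Day 30 falls in week ⌈30/7⌉ of the month.
Days 1–7 hold the 1st Tuesday, 8–14 the 2nd, 15–21 the 3rd, 22–28 the 4th, 29–31 the 5th.
30 is in the range for the 5th.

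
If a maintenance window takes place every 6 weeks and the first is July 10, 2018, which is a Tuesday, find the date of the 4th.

The 4th occurrence is 3 intervals after the first: 3 × 42 = 126 days after July 10, 2018.
July has 31 days — 21 days to the end of July leaves 105.
August has 31 days (74 left).
September has 30 days (44 left).
October has 31 days (13 left).
13 days into November → November 13, 2018.

November 13, 2018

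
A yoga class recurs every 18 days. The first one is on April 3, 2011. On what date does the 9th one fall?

August 25, 2011

The 9th occurrence is 8 intervals after the first: 8 × 18 = 144 days after April 3, 2011.
April has 30 days — 27 days to the end of April leaves 117.
May has 31 days (86 left).
June has 30 days (56 left).
July has 31 days (25 left).
25 days into August → August 25, 2011.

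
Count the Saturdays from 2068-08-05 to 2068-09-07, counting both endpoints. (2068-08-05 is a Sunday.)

4

2068-08-05 is a Sunday; the first Saturday on or after it is 2068-08-11 (6 days later).
From 2068-08-11 to 2068-09-07: 20 + 7 = 27 days (rest of August, September).
27 ÷ 7 = 3 full weeks with remainder 6, so 3 more Saturdays after the first → 4.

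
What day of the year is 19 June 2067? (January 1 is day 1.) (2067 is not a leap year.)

170

Days in months before June: 31 + 28 + 31 + 30 + 31 = 151.
Plus 19 days into June → day 170.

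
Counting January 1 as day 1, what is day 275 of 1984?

Jan has 31 days (275 − 31 = 244 remain).
Feb has 29 days (244 − 29 = 215 remain).
Mar has 31 days (215 − 31 = 184 remain).
Apr has 30 days (184 − 30 = 154 remain).
May has 31 days (154 − 31 = 123 remain).
Jun has 30 days (123 − 30 = 93 remain).
Jul has 31 days (93 − 31 = 62 remain).
Aug has 31 days (62 − 31 = 31 remain).
Sep has 30 days (31 − 30 = 1 remain).
1 into Oct → Oct 1.

Oct 1, 1984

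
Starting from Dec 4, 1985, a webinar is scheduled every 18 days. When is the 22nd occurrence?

Dec 17, 1986

The 22nd occurrence is 21 intervals after the first: 21 × 18 = 378 days after Dec 4, 1985.
Dec has 31 days — 27 days to the end of Dec leaves 351.
Jan has 31 days (320 left).
Feb has 28 days (292 left).
Mar has 31 days (261 left).
Apr has 30 days (231 left).
May has 31 days (200 left).
Jun has 30 days (170 left).
Jul has 31 days (139 left).
Aug has 31 days (108 left).
Sep has 30 days (78 left).
Oct has 31 days (47 left).
Nov has 30 days (17 left).
17 days into Dec → Dec 17, 1986.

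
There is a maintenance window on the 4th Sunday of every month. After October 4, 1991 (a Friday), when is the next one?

October 1991 starts on a Tuesday; its first Sunday is the 6th, so the 4th Sunday is the 27th — October 27, 1991.
October 27, 1991 is after October 4, 1991, so that is the next one.

October 27, 1991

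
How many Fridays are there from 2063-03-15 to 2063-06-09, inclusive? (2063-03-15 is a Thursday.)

2063-03-15 is a Thursday; the first Friday on or after it is 2063-03-16 (1 day later).
From 2063-03-16 to 2063-06-09: 15 + 30 + 31 + 9 = 85 days (rest of March, April, May, June).
85 ÷ 7 = 12 full weeks with remainder 1, so 12 more Fridays after the first → 13.

13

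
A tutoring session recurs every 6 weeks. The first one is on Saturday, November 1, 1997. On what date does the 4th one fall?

March 7, 1998

The 4th occurrence is 3 intervals after the first: 3 × 42 = 126 days after November 1, 1997.
November has 30 days — 29 days to the end of November leaves 97.
December has 31 days (66 left).
January has 31 days (35 left).
February has 28 days (7 left).
7 days into March → March 7, 1998.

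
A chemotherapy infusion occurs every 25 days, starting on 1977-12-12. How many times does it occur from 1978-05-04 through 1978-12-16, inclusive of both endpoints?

Occurrences land 25·i days after 1977-12-12 for i = 0, 1, 2, …
1978-05-04 is 143 days after the start; 143 ÷ 25 = 5 remainder 18; since the remainder is 18, round up to i = 6. First occurrence in the window: #7 on 1978-05-11 (6×25 = 150 days in).
1978-12-16 is 369 days after the start; 369 ÷ 25 = 14 remainder 19. Last occurrence in the window: #15 on 1978-11-27.
Occurrences #7 through #15: 9 in total.

9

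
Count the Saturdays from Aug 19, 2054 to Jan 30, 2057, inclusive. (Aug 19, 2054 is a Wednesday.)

Aug 19, 2054 is a Wednesday; the first Saturday on or after it is Aug 22, 2054 (3 days later).
From Aug 22, 2054 to Jan 30, 2057: 131 + 365 + 366 + 30 = 892 days (rest of 2054, 2055, 2056, to Jan 30, 2057 in 2057).
892 ÷ 7 = 127 full weeks with remainder 3, so 127 more Saturdays after the first → 128.

128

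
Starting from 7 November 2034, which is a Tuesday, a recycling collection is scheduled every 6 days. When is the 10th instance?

The 10th occurrence is 9 intervals after the first: 9 × 6 = 54 days after 7 November 2034.
November has 30 days — 23 days to the end of November leaves 31.
31 days into December → 31 December 2034.

31 December 2034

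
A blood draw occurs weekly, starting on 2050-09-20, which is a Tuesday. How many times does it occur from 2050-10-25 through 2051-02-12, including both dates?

Occurrences land 7·i days after 2050-09-20 for i = 0, 1, 2, …
2050-10-25 is 35 days after the start; 35 ÷ 7 = 5 remainder 0. First occurrence in the window: #6 on 2050-10-25 (5×7 = 35 days in).
2051-02-12 is 145 days after the start; 145 ÷ 7 = 20 remainder 5. Last occurrence in the window: #21 on 2051-02-07.
Occurrences #6 through #21: 16 in total.

16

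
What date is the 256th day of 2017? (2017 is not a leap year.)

Sep 13, 2017

Jan has 31 days (256 − 31 = 225 remain).
Feb has 28 days (225 − 28 = 197 remain).
Mar has 31 days (197 − 31 = 166 remain).
Apr has 30 days (166 − 30 = 136 remain).
May has 31 days (136 − 31 = 105 remain).
Jun has 30 days (105 − 30 = 75 remain).
Jul has 31 days (75 − 31 = 44 remain).
Aug has 31 days (44 − 31 = 13 remain).
13 into Sep → Sep 13.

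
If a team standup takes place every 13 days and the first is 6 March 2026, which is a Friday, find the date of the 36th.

4 June 2027

The 36th occurrence is 35 intervals after the first: 35 × 13 = 455 days after 6 March 2026.
March has 31 days — 25 days to the end of March leaves 430.
From end of March to end of 2026 is 275 days (155 left).
January has 31 days (124 left).
February has 28 days (96 left).
March has 31 days (65 left).
April has 30 days (35 left).
May has 31 days (4 left).
4 days into June → 4 June 2027.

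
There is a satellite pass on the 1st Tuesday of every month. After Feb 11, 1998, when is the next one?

Mar 3, 1998

Feb 1998 starts on a Sunday, so its 1st Tuesday is Feb 3, 1998 (2 days in).
That is not after Feb 11, 1998, so look at Mar 1998.
Mar 1998 starts on a Sunday, so its 1st Tuesday is Mar 3, 1998 (2 days in).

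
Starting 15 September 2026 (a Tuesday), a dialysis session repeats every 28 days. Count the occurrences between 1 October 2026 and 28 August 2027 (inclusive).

12

Occurrences land 28·i days after 15 September 2026 for i = 0, 1, 2, …
1 October 2026 is 16 days after the start; 16 ÷ 28 = 0 remainder 16; since the remainder is 16, round up to i = 1. First occurrence in the window: #2 on 13 October 2026 (1×28 = 28 days in).
28 August 2027 is 347 days after the start; 347 ÷ 28 = 12 remainder 11. Last occurrence in the window: #13 on 17 August 2027.
Occurrences #2 through #13: 12 in total.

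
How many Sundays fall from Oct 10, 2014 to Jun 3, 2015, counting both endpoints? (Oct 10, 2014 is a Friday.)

34

Oct 10, 2014 is a Friday; the first Sunday on or after it is Oct 12, 2014 (2 days later).
From Oct 12, 2014 to Jun 3, 2015: 19 + 30 + 31 + 31 + 28 + 31 + 30 + 31 + 3 = 234 days (rest of Oct, Nov, Dec, Jan, Feb, Mar, Apr, May, Jun).
234 ÷ 7 = 33 full weeks with remainder 3, so 33 more Sundays after the first → 34.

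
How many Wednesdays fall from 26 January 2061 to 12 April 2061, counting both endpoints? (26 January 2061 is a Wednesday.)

26 January 2061 is a Wednesday; the first Wednesday on or after it is 26 January 2061.
From 26 January 2061 to 12 April 2061: 5 + 28 + 31 + 12 = 76 days (rest of January, February, March, April).
76 ÷ 7 = 10 full weeks with remainder 6, so 10 more Wednesdays after the first → 11.

11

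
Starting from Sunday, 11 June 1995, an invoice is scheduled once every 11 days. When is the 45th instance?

7 October 1996

The 45th occurrence is 44 intervals after the first: 44 × 11 = 484 days after 11 June 1995.
June has 30 days — 19 days to the end of June leaves 465.
From end of June to end of 1995 is 184 days (281 left).
January has 31 days (250 left).
February has 29 days (221 left).
March has 31 days (190 left).
April has 30 days (160 left).
May has 31 days (129 left).
June has 30 days (99 left).
July has 31 days (68 left).
August has 31 days (37 left).
September has 30 days (7 left).
7 days into October → 7 October 1996.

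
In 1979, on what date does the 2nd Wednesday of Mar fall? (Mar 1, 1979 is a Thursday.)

Mar 1979 begins on a Thursday, so the first Wednesday is Mar 7 (6 days later).
The 2nd Wednesday is 1 weeks later: 7 + 7 = 14.

Mar 14, 1979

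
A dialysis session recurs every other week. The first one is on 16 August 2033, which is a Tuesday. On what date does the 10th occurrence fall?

The 10th occurrence is 9 intervals after the first: 9 × 14 = 126 days after 16 August 2033.
August has 31 days — 15 days to the end of August leaves 111.
September has 30 days (81 left).
October has 31 days (50 left).
November has 30 days (20 left).
20 days into December → 20 December 2033.

20 December 2033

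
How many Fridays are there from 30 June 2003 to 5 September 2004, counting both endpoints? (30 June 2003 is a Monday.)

30 June 2003 is a Monday; the first Friday on or after it is 4 July 2003 (4 days later).
From 4 July 2003 to 5 September 2004: 180 + 249 = 429 days (rest of 2003, to 5 September 2004 in 2004).
429 ÷ 7 = 61 full weeks with remainder 2, so 61 more Fridays after the first → 62.

62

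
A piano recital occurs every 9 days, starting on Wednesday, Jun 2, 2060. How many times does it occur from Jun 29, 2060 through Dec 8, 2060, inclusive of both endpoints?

Occurrences land 9·i days after Jun 2, 2060 for i = 0, 1, 2, …
Jun 29, 2060 is 27 days after the start; 27 ÷ 9 = 3 remainder 0. First occurrence in the window: #4 on Jun 29, 2060 (3×9 = 27 days in).
Dec 8, 2060 is 189 days after the start; 189 ÷ 9 = 21 remainder 0. Last occurrence in the window: #22 on Dec 8, 2060.
Occurrences #4 through #22: 19 in total.

19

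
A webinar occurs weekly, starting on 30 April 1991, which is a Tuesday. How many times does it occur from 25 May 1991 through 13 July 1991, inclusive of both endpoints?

Occurrences land 7·i days after 30 April 1991 for i = 0, 1, 2, …
25 May 1991 is 25 days after the start; 25 ÷ 7 = 3 remainder 4; since the remainder is 4, round up to i = 4. First occurrence in the window: #5 on 28 May 1991 (4×7 = 28 days in).
13 July 1991 is 74 days after the start; 74 ÷ 7 = 10 remainder 4. Last occurrence in the window: #11 on 9 July 1991.
Occurrences #5 through #11: 7 in total.

7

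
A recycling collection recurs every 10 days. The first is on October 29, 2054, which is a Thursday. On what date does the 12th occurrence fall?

February 16, 2055

The 12th occurrence is 11 intervals after the first: 11 × 10 = 110 days after October 29, 2054.
October has 31 days — 2 days to the end of October leaves 108.
November has 30 days (78 left).
December has 31 days (47 left).
January has 31 days (16 left).
16 days into February → February 16, 2055.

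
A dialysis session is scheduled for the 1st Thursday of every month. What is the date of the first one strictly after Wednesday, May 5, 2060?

May 2060 starts on a Saturday, so its 1st Thursday is May 6, 2060 (5 days in).
May 6, 2060 is after May 5, 2060, so that is the next one.

May 6, 2060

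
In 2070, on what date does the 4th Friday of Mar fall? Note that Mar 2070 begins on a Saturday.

Mar 28, 2070

Mar 2070 begins on a Saturday, so the first Friday is Mar 7 (6 days later).
The 4th Friday is 3 weeks later: 7 + 21 = 28.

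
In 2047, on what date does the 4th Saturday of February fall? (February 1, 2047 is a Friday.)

February 2047 begins on a Friday, so the first Saturday is February 2 (1 day later).
The 4th Saturday is 3 weeks later: 2 + 21 = 23.

2047-02-23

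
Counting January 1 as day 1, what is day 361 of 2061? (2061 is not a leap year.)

2061-12-27

January has 31 days (361 − 31 = 330 remain).
February has 28 days (330 − 28 = 302 remain).
March has 31 days (302 − 31 = 271 remain).
April has 30 days (271 − 30 = 241 remain).
May has 31 days (241 − 31 = 210 remain).
June has 30 days (210 − 30 = 180 remain).
July has 31 days (180 − 31 = 149 remain).
August has 31 days (149 − 31 = 118 remain).
September has 30 days (118 − 30 = 88 remain).
October has 31 days (88 − 31 = 57 remain).
November has 30 days (57 − 30 = 27 remain).
27 into December → December 27.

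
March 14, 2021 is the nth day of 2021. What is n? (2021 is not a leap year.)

Days in months before March: 31 + 28 = 59.
Plus 14 days into March → day 73.

73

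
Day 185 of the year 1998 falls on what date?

4 July 1998

January has 31 days (185 − 31 = 154 remain).
February has 28 days (154 − 28 = 126 remain).
March has 31 days (126 − 31 = 95 remain).
April has 30 days (95 − 30 = 65 remain).
May has 31 days (65 − 31 = 34 remain).
June has 30 days (34 − 30 = 4 remain).
4 into July → July 4.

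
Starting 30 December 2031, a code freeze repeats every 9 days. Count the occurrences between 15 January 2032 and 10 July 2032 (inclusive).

20

Occurrences land 9·i days after 30 December 2031 for i = 0, 1, 2, …
15 January 2032 is 16 days after the start; 16 ÷ 9 = 1 remainder 7; since the remainder is 7, round up to i = 2. First occurrence in the window: #3 on 17 January 2032 (2×9 = 18 days in).
10 July 2032 is 193 days after the start; 193 ÷ 9 = 21 remainder 4. Last occurrence in the window: #22 on 6 July 2032.
Occurrences #3 through #22: 20 in total.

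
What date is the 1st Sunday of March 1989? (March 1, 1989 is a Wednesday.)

March 1989 begins on a Wednesday, so the first Sunday is March 5 (4 days later).

March 5, 1989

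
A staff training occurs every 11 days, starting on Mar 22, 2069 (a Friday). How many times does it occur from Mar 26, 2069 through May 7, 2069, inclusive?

4

Occurrences land 11·i days after Mar 22, 2069 for i = 0, 1, 2, …
Mar 26, 2069 is 4 days after the start; 4 ÷ 11 = 0 remainder 4; since the remainder is 4, round up to i = 1. First occurrence in the window: #2 on Apr 2, 2069 (1×11 = 11 days in).
May 7, 2069 is 46 days after the start; 46 ÷ 11 = 4 remainder 2. Last occurrence in the window: #5 on May 5, 2069.
Occurrences #2 through #5: 4 in total.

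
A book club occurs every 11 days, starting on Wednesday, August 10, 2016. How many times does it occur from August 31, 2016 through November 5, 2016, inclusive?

Occurrences land 11·i days after August 10, 2016 for i = 0, 1, 2, …
August 31, 2016 is 21 days after the start; 21 ÷ 11 = 1 remainder 10; since the remainder is 10, round up to i = 2. First occurrence in the window: #3 on September 1, 2016 (2×11 = 22 days in).
November 5, 2016 is 87 days after the start; 87 ÷ 11 = 7 remainder 10. Last occurrence in the window: #8 on October 26, 2016.
Occurrences #3 through #8: 6 in total.

6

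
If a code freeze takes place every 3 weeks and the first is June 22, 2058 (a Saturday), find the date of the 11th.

January 18, 2059

The 11th occurrence is 10 intervals after the first: 10 × 21 = 210 days after June 22, 2058.
June has 30 days — 8 days to the end of June leaves 202.
July has 31 days (171 left).
August has 31 days (140 left).
September has 30 days (110 left).
October has 31 days (79 left).
November has 30 days (49 left).
December has 31 days (18 left).
18 days into January → January 18, 2059.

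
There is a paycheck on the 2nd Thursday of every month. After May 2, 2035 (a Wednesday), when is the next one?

May 10, 2035

May 2035 starts on a Tuesday; its first Thursday is the 3rd, so the 2nd Thursday is the 10th — May 10, 2035.
May 10, 2035 is after May 2, 2035, so that is the next one.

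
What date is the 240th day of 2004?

January has 31 days (240 − 31 = 209 remain).
February has 29 days (209 − 29 = 180 remain).
March has 31 days (180 − 31 = 149 remain).
April has 30 days (149 − 30 = 119 remain).
May has 31 days (119 − 31 = 88 remain).
June has 30 days (88 − 30 = 58 remain).
July has 31 days (58 − 31 = 27 remain).
27 into August → August 27.

2004-08-27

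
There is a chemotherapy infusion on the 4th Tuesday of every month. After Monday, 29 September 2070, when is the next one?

28 October 2070

September 2070 starts on a Monday; its first Tuesday is the 2nd, so the 4th Tuesday is the 23rd — 23 September 2070.
That is not after 29 September 2070, so look at October 2070.
October 2070 starts on a Wednesday; its first Tuesday is the 7th, so the 4th Tuesday is the 28th — 28 October 2070.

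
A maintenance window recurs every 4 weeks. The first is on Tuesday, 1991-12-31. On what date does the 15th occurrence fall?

1993-01-26

The 15th occurrence is 14 intervals after the first: 14 × 28 = 392 days after 1991-12-31.
December has 31 days — 0 days to the end of December leaves 392.
January has 31 days (361 left).
February has 29 days (332 left).
March has 31 days (301 left).
April has 30 days (271 left).
May has 31 days (240 left).
June has 30 days (210 left).
July has 31 days (179 left).
August has 31 days (148 left).
September has 30 days (118 left).
October has 31 days (87 left).
November has 30 days (57 left).
December has 31 days (26 left).
26 days into January → 1993-01-26.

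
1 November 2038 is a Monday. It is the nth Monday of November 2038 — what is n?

1st

Day 1 falls in week ⌈1/7⌉ of the month.
Days 1–7 hold the 1st Monday, 8–14 the 2nd, 15–21 the 3rd, 22–28 the 4th, 29–31 the 5th.
1 is in the range for the 1st.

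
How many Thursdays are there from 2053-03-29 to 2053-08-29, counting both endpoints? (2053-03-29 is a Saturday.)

2053-03-29 is a Saturday; the first Thursday on or after it is 2053-04-03 (5 days later).
From 2053-04-03 to 2053-08-29: 27 + 31 + 30 + 31 + 29 = 148 days (rest of April, May, June, July, August).
148 ÷ 7 = 21 full weeks with remainder 1, so 21 more Thursdays after the first → 22.

22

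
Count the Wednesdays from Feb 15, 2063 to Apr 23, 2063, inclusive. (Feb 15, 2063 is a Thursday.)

9

Feb 15, 2063 is a Thursday; the first Wednesday on or after it is Feb 21, 2063 (6 days later).
From Feb 21, 2063 to Apr 23, 2063: 7 + 31 + 23 = 61 days (rest of Feb, Mar, Apr).
61 ÷ 7 = 8 full weeks with remainder 5, so 8 more Wednesdays after the first → 9.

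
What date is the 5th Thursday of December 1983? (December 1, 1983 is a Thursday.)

1983-12-29

December 1983 begins on a Thursday, so the first Thursday is December 1.
The 5th Thursday is 4 weeks later: 1 + 28 = 29.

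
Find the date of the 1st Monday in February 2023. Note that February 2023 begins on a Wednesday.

February 2023 begins on a Wednesday, so the first Monday is February 6 (5 days later).

February 6, 2023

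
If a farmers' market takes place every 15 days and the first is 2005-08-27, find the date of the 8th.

2005-12-10

The 8th occurrence is 7 intervals after the first: 7 × 15 = 105 days after 2005-08-27.
August has 31 days — 4 days to the end of August leaves 101.
September has 30 days (71 left).
October has 31 days (40 left).
November has 30 days (10 left).
10 days into December → 2005-12-10.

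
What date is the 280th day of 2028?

January has 31 days (280 − 31 = 249 remain).
February has 29 days (249 − 29 = 220 remain).
March has 31 days (220 − 31 = 189 remain).
April has 30 days (189 − 30 = 159 remain).
May has 31 days (159 − 31 = 128 remain).
June has 30 days (128 − 30 = 98 remain).
July has 31 days (98 − 31 = 67 remain).
August has 31 days (67 − 31 = 36 remain).
September has 30 days (36 − 30 = 6 remain).
6 into October → October 6.

6 October 2028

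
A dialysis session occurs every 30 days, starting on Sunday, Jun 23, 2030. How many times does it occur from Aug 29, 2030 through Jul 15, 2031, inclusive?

10

Occurrences land 30·i days after Jun 23, 2030 for i = 0, 1, 2, …
Aug 29, 2030 is 67 days after the start; 67 ÷ 30 = 2 remainder 7; since the remainder is 7, round up to i = 3. First occurrence in the window: #4 on Sep 21, 2030 (3×30 = 90 days in).
Jul 15, 2031 is 387 days after the start; 387 ÷ 30 = 12 remainder 27. Last occurrence in the window: #13 on Jun 18, 2031.
Occurrences #4 through #13: 10 in total.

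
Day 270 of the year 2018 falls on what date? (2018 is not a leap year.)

2018-09-27

January has 31 days (270 − 31 = 239 remain).
February has 28 days (239 − 28 = 211 remain).
March has 31 days (211 − 31 = 180 remain).
April has 30 days (180 − 30 = 150 remain).
May has 31 days (150 − 31 = 119 remain).
June has 30 days (119 − 30 = 89 remain).
July has 31 days (89 − 31 = 58 remain).
August has 31 days (58 − 31 = 27 remain).
27 into September → September 27.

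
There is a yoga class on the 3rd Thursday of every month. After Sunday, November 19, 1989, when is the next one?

November 1989 starts on a Wednesday; its first Thursday is the 2nd, so the 3rd Thursday is the 16th — November 16, 1989.
That is not after November 19, 1989, so look at December 1989.
December 1989 starts on a Friday; its first Thursday is the 7th, so the 3rd Thursday is the 21st — December 21, 1989.

December 21, 1989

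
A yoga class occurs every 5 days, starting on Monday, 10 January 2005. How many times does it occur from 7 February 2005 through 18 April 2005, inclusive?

Occurrences land 5·i days after 10 January 2005 for i = 0, 1, 2, …
7 February 2005 is 28 days after the start; 28 ÷ 5 = 5 remainder 3; since the remainder is 3, round up to i = 6. First occurrence in the window: #7 on 9 February 2005 (6×5 = 30 days in).
18 April 2005 is 98 days after the start; 98 ÷ 5 = 19 remainder 3. Last occurrence in the window: #20 on 15 April 2005.
Occurrences #7 through #20: 14 in total.

14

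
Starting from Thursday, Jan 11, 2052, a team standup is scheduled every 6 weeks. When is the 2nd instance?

Feb 22, 2052

The 2nd occurrence is 1 interval after the first: 1 × 42 = 42 days after Jan 11, 2052.
Jan has 31 days — 20 days to the end of Jan leaves 22.
22 days into Feb → Feb 22, 2052.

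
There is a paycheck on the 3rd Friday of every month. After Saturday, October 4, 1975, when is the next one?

October 1975 starts on a Wednesday; its first Friday is the 3rd, so the 3rd Friday is the 17th — October 17, 1975.
October 17, 1975 is after October 4, 1975, so that is the next one.

October 17, 1975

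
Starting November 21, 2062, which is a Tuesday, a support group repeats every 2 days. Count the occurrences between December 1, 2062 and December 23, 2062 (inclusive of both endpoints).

12

Occurrences land 2·i days after November 21, 2062 for i = 0, 1, 2, …
December 1, 2062 is 10 days after the start; 10 ÷ 2 = 5 remainder 0. First occurrence in the window: #6 on December 1, 2062 (5×2 = 10 days in).
December 23, 2062 is 32 days after the start; 32 ÷ 2 = 16 remainder 0. Last occurrence in the window: #17 on December 23, 2062.
Occurrences #6 through #17: 12 in total.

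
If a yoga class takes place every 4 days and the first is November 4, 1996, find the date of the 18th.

January 11, 1997

The 18th occurrence is 17 intervals after the first: 17 × 4 = 68 days after November 4, 1996.
November has 30 days — 26 days to the end of November leaves 42.
December has 31 days (11 left).
11 days into January → January 11, 1997.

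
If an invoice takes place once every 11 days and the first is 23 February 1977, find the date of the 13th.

The 13th occurrence is 12 intervals after the first: 12 × 11 = 132 days after 23 February 1977.
February has 28 days — 5 days to the end of February leaves 127.
March has 31 days (96 left).
April has 30 days (66 left).
May has 31 days (35 left).
June has 30 days (5 left).
5 days into July → 5 July 1977.

5 July 1977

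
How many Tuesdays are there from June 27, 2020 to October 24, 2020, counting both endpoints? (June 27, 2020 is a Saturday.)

June 27, 2020 is a Saturday; the first Tuesday on or after it is June 30, 2020 (3 days later).
From June 30, 2020 to October 24, 2020: 0 + 31 + 31 + 30 + 24 = 116 days (rest of June, July, August, September, October).
116 ÷ 7 = 16 full weeks with remainder 4, so 16 more Tuesdays after the first → 17.

17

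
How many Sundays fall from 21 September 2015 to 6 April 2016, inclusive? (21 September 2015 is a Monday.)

28

21 September 2015 is a Monday; the first Sunday on or after it is 27 September 2015 (6 days later).
From 27 September 2015 to 6 April 2016: 3 + 31 + 30 + 31 + 31 + 29 + 31 + 6 = 192 days (rest of September, October, November, December, January, February, March, April).
192 ÷ 7 = 27 full weeks with remainder 3, so 27 more Sundays after the first → 28.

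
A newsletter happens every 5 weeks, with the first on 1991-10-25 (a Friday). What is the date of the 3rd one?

1992-01-03

The 3rd occurrence is 2 intervals after the first: 2 × 35 = 70 days after 1991-10-25.
October has 31 days — 6 days to the end of October leaves 64.
November has 30 days (34 left).
December has 31 days (3 left).
3 days into January → 1992-01-03.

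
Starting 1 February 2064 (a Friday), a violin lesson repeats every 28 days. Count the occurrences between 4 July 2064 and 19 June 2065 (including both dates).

13

Occurrences land 28·i days after 1 February 2064 for i = 0, 1, 2, …
4 July 2064 is 154 days after the start; 154 ÷ 28 = 5 remainder 14; since the remainder is 14, round up to i = 6. First occurrence in the window: #7 on 18 July 2064 (6×28 = 168 days in).
19 June 2065 is 504 days after the start; 504 ÷ 28 = 18 remainder 0. Last occurrence in the window: #19 on 19 June 2065.
Occurrences #7 through #19: 13 in total.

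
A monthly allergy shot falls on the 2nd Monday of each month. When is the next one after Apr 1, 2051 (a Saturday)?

Apr 2051 starts on a Saturday; its first Monday is the 3rd, so the 2nd Monday is the 10th — Apr 10, 2051.
Apr 10, 2051 is after Apr 1, 2051, so that is the next one.

Apr 10, 2051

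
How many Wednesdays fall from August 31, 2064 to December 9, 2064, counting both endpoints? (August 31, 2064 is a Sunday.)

14

August 31, 2064 is a Sunday; the first Wednesday on or after it is September 3, 2064 (3 days later).
From September 3, 2064 to December 9, 2064: 27 + 31 + 30 + 9 = 97 days (rest of September, October, November, December).
97 ÷ 7 = 13 full weeks with remainder 6, so 13 more Wednesdays after the first → 14.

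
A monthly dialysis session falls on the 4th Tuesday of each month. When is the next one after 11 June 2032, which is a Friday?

22 June 2032

June 2032 starts on a Tuesday; its first Tuesday is the 1st, so the 4th Tuesday is the 22nd — 22 June 2032.
22 June 2032 is after 11 June 2032, so that is the next one.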